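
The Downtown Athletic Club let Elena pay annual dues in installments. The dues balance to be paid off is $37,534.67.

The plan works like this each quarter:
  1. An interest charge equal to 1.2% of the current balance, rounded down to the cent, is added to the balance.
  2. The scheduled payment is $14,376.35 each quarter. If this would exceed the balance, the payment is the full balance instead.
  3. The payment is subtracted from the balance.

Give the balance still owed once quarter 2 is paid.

$9,515.68

Quarter 1: opening $37,534.67; interest $450.41 → $37,985.08; payment $14,376.35; balance $23,608.73
Quarter 2: opening $23,608.73; interest $283.30 → $23,892.03; payment $14,376.35; balance $9,515.68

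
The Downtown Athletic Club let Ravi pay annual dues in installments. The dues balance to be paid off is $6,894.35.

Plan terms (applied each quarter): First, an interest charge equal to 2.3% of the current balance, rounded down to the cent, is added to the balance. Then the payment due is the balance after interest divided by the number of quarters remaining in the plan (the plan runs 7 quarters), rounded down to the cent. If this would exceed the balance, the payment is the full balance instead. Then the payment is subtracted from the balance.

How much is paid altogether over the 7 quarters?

Quarter 1: $6,894.35 +$158.57 interest = $7,052.92; pay $1,007.56 → $6,045.36
Quarter 2: $6,045.36 +$139.04 interest = $6,184.40; pay $1,030.73 → $5,153.67
Quarter 3: $5,153.67 +$118.53 interest = $5,272.20; pay $1,054.44 → $4,217.76
Quarter 4: $4,217.76 +$97.00 interest = $4,314.76; pay $1,078.69 → $3,236.07
Quarter 5: $3,236.07 +$74.42 interest = $3,310.49; pay $1,103.49 → $2,207.00
Quarter 6: $2,207.00 +$50.76 interest = $2,257.76; pay $1,128.88 → $1,128.88
Quarter 7: $1,128.88 +$25.96 interest = $1,154.84; pay $1,154.84 → $0.00
Total paid: $7,558.63

$7,558.63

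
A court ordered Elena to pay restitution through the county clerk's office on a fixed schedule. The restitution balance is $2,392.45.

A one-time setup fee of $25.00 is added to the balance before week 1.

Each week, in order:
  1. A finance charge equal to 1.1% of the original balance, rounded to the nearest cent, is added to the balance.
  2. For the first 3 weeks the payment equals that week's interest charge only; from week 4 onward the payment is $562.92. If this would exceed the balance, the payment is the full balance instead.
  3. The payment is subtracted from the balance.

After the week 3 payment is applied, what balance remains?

$2,417.45

Week 1: opening $2,417.45; interest $26.32 → $2,443.77; payment $26.32; balance $2,417.45
Week 2: opening $2,417.45; interest $26.32 → $2,443.77; payment $26.32; balance $2,417.45
Week 3: opening $2,417.45; interest $26.32 → $2,443.77; payment $26.32; balance $2,417.45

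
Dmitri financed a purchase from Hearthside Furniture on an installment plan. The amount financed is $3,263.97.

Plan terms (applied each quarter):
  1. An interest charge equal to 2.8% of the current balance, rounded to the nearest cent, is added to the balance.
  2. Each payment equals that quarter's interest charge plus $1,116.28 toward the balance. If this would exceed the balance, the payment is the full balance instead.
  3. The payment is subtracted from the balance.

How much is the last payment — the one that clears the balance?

Quarter 1: opening $3,263.97; interest $91.39 → $3,355.36; payment $1,207.67; balance $2,147.69
Quarter 2: opening $2,147.69; interest $60.14 → $2,207.83; payment $1,176.42; balance $1,031.41
Quarter 3: opening $1,031.41; interest $28.88 → $1,060.29; payment $1,060.29; balance $0.00

$1,060.29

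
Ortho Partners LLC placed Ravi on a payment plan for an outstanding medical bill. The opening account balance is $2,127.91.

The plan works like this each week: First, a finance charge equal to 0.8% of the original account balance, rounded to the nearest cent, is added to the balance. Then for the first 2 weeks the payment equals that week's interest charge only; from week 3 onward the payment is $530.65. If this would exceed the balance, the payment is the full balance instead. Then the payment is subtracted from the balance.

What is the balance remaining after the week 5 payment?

$587.02

# | Opening | Interest | Payment | End bal
1 | $2,127.91 | $17.02 | $17.02 | $2,127.91
2 | $2,127.91 | $17.02 | $17.02 | $2,127.91
3 | $2,127.91 | $17.02 | $530.65 | $1,614.28
4 | $1,614.28 | $17.02 | $530.65 | $1,100.65
5 | $1,100.65 | $17.02 | $530.65 | $587.02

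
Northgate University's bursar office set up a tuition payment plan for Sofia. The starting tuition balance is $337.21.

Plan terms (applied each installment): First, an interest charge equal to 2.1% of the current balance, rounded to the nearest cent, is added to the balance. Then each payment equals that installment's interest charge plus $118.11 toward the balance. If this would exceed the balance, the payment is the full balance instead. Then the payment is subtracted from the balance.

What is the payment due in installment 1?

# | Opening | Interest | Payment | End bal
1 | $337.21 | $7.08 | $125.19 | $219.10

$125.19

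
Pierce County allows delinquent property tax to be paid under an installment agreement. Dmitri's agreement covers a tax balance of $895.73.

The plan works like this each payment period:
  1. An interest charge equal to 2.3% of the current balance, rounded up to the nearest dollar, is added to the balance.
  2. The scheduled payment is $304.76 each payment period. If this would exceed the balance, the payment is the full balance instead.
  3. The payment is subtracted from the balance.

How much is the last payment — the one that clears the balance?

Payment period 1: opening $895.73; interest $21.00 → $916.73; payment $304.76; balance $611.97
Payment period 2: opening $611.97; interest $15.00 → $626.97; payment $304.76; balance $322.21
Payment period 3: opening $322.21; interest $8.00 → $330.21; payment $304.76; balance $25.45
Payment period 4: opening $25.45; interest $1.00 → $26.45; payment $26.45; balance $0.00

$26.45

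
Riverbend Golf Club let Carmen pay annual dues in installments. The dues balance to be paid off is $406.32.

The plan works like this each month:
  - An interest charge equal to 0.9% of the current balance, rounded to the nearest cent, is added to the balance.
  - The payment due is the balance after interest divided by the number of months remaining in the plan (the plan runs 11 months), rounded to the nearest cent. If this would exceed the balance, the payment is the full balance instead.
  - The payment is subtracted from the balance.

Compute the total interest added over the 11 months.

$22.61

# | Opening | Interest | Payment | End bal
1 | $406.32 | $3.66 | $37.27 | $372.71
2 | $372.71 | $3.35 | $37.61 | $338.45
3 | $338.45 | $3.05 | $37.94 | $303.56
4 | $303.56 | $2.73 | $38.29 | $268.00
5 | $268.00 | $2.41 | $38.63 | $231.78
6 | $231.78 | $2.09 | $38.98 | $194.89
7 | $194.89 | $1.75 | $39.33 | $157.31
8 | $157.31 | $1.42 | $39.68 | $119.05
9 | $119.05 | $1.07 | $40.04 | $80.08
10 | $80.08 | $0.72 | $40.40 | $40.40
11 | $40.40 | $0.36 | $40.76 | $0.00
Total interest: $3.66 + $3.35 + $3.05 + $2.73 + $2.41 + $2.09 + $1.75 + $1.42 + $1.07 + $0.72 + $0.36 = $22.61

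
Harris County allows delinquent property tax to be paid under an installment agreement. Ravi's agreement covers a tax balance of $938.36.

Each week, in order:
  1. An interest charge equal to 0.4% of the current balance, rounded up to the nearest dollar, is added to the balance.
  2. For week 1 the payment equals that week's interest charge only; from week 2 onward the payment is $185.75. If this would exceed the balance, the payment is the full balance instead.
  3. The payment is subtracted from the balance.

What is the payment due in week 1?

$4.00

Week 1: opening $938.36; interest $4.00 → $942.36; payment $4.00; balance $938.36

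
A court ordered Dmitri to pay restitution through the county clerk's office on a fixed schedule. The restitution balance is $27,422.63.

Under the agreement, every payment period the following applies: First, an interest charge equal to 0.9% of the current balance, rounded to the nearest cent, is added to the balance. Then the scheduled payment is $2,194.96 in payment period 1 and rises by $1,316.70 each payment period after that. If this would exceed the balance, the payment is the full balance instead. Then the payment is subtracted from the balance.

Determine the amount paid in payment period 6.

$4,256.86

# | Opening | Interest | Payment | End bal
1 | $27,422.63 | $246.80 | $2,194.96 | $25,474.47
2 | $25,474.47 | $229.27 | $3,511.66 | $22,192.08
3 | $22,192.08 | $199.73 | $4,828.36 | $17,563.45
4 | $17,563.45 | $158.07 | $6,145.06 | $11,576.46
5 | $11,576.46 | $104.19 | $7,461.76 | $4,218.89
6 | $4,218.89 | $37.97 | $4,256.86 | $0.00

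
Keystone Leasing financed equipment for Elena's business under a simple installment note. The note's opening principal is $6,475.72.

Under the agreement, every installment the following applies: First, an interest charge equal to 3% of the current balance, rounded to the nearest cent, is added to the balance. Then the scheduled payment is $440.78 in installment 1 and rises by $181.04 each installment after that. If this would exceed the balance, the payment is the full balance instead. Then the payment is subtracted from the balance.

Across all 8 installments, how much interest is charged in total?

$1,018.38

# | Opening | Interest | Payment | End bal
1 | $6,475.72 | $194.27 | $440.78 | $6,229.21
2 | $6,229.21 | $186.88 | $621.82 | $5,794.27
3 | $5,794.27 | $173.83 | $802.86 | $5,165.24
4 | $5,165.24 | $154.96 | $983.90 | $4,336.30
5 | $4,336.30 | $130.09 | $1,164.94 | $3,301.45
6 | $3,301.45 | $99.04 | $1,345.98 | $2,054.51
7 | $2,054.51 | $61.64 | $1,527.02 | $589.13
8 | $589.13 | $17.67 | $606.80 | $0.00
Total interest: $194.27 + $186.88 + $173.83 + $154.96 + $130.09 + $99.04 + $61.64 + $17.67 = $1,018.38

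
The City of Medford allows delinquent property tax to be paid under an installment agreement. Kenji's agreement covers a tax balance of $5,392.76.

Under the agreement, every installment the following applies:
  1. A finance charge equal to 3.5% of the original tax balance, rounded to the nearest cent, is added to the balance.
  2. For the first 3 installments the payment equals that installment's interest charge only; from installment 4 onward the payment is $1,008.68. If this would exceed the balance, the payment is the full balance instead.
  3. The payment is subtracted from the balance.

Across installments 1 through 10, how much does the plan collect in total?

Installment 1: $5,392.76 +$188.75 interest = $5,581.51; pay $188.75 → $5,392.76
Installment 2: $5,392.76 +$188.75 interest = $5,581.51; pay $188.75 → $5,392.76
Installment 3: $5,392.76 +$188.75 interest = $5,581.51; pay $188.75 → $5,392.76
Installment 4: $5,392.76 +$188.75 interest = $5,581.51; pay $1,008.68 → $4,572.83
Installment 5: $4,572.83 +$188.75 interest = $4,761.58; pay $1,008.68 → $3,752.90
Installment 6: $3,752.90 +$188.75 interest = $3,941.65; pay $1,008.68 → $2,932.97
Installment 7: $2,932.97 +$188.75 interest = $3,121.72; pay $1,008.68 → $2,113.04
Installment 8: $2,113.04 +$188.75 interest = $2,301.79; pay $1,008.68 → $1,293.11
Installment 9: $1,293.11 +$188.75 interest = $1,481.86; pay $1,008.68 → $473.18
Installment 10: $473.18 +$188.75 interest = $661.93; pay $661.93 → $0.00
Total paid: $7,280.26

$7,280.26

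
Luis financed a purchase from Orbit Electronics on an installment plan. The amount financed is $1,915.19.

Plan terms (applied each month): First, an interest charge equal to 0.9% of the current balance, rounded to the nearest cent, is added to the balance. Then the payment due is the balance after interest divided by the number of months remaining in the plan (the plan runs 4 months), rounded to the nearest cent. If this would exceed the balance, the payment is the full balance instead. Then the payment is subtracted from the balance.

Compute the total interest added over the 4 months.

Month 1: $1,915.19 +$17.24 interest = $1,932.43; pay $483.11 → $1,449.32
Month 2: $1,449.32 +$13.04 interest = $1,462.36; pay $487.45 → $974.91
Month 3: $974.91 +$8.77 interest = $983.68; pay $491.84 → $491.84
Month 4: $491.84 +$4.43 interest = $496.27; pay $496.27 → $0.00
Total interest: $17.24 + $13.04 + $8.77 + $4.43 = $43.48

$43.48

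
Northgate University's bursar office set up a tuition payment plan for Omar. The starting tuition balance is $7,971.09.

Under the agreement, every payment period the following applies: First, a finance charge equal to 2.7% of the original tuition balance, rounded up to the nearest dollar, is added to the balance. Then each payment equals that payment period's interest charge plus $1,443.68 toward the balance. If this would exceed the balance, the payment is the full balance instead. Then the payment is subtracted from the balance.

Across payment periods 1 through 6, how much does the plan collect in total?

Payment period 1: opening $7,971.09; interest $216.00 → $8,187.09; payment $1,659.68; balance $6,527.41
Payment period 2: opening $6,527.41; interest $216.00 → $6,743.41; payment $1,659.68; balance $5,083.73
Payment period 3: opening $5,083.73; interest $216.00 → $5,299.73; payment $1,659.68; balance $3,640.05
Payment period 4: opening $3,640.05; interest $216.00 → $3,856.05; payment $1,659.68; balance $2,196.37
Payment period 5: opening $2,196.37; interest $216.00 → $2,412.37; payment $1,659.68; balance $752.69
Payment period 6: opening $752.69; interest $216.00 → $968.69; payment $968.69; balance $0.00
Total paid: $9,267.09

$9,267.09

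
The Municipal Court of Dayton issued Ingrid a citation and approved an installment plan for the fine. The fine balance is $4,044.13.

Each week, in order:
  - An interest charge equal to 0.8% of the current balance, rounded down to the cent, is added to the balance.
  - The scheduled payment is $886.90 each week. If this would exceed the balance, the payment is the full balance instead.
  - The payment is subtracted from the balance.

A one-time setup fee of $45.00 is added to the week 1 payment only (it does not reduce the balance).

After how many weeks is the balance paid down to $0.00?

Week 1: opening $4,044.13; interest $32.35 → $4,076.48; payment $886.90 (+ $45.00 fee); balance $3,189.58
Week 2: opening $3,189.58; interest $25.51 → $3,215.09; payment $886.90; balance $2,328.19
Week 3: opening $2,328.19; interest $18.62 → $2,346.81; payment $886.90; balance $1,459.91
Week 4: opening $1,459.91; interest $11.67 → $1,471.58; payment $886.90; balance $584.68
Week 5: opening $584.68; interest $4.67 → $589.35; payment $589.35; balance $0.00
Balance reaches $0.00 in week 5.

5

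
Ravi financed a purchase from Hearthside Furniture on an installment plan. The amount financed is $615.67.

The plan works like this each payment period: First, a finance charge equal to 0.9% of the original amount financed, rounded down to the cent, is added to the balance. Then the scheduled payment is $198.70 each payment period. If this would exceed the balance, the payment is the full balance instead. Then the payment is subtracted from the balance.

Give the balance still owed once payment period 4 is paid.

Payment period 1: opening $615.67; interest $5.54 → $621.21; payment $198.70; balance $422.51
Payment period 2: opening $422.51; interest $5.54 → $428.05; payment $198.70; balance $229.35
Payment period 3: opening $229.35; interest $5.54 → $234.89; payment $198.70; balance $36.19
Payment period 4: opening $36.19; interest $5.54 → $41.73; payment $41.73; balance $0.00

$0.00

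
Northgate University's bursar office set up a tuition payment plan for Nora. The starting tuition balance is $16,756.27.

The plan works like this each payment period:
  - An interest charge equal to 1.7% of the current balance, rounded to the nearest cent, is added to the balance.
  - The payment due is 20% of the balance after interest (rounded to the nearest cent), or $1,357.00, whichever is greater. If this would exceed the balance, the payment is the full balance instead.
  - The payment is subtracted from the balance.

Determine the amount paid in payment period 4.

Payment period 1: opening $16,756.27; interest $284.86 → $17,041.13; payment $3,408.23; balance $13,632.90
Payment period 2: opening $13,632.90; interest $231.76 → $13,864.66; payment $2,772.93; balance $11,091.73
Payment period 3: opening $11,091.73; interest $188.56 → $11,280.29; payment $2,256.06; balance $9,024.23
Payment period 4: opening $9,024.23; interest $153.41 → $9,177.64; payment $1,835.53; balance $7,342.11

$1,835.53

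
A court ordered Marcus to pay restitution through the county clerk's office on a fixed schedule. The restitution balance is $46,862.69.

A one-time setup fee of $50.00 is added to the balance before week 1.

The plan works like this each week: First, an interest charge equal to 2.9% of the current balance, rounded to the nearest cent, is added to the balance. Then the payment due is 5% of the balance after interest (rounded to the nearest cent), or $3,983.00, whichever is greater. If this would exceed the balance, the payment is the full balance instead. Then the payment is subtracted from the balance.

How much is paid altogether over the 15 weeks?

Week 1: opening $46,912.69; interest $1,360.47 → $48,273.16; payment $3,983.00; balance $44,290.16
Week 2: opening $44,290.16; interest $1,284.41 → $45,574.57; payment $3,983.00; balance $41,591.57
Week 3: opening $41,591.57; interest $1,206.16 → $42,797.73; payment $3,983.00; balance $38,814.73
Week 4: opening $38,814.73; interest $1,125.63 → $39,940.36; payment $3,983.00; balance $35,957.36
Week 5: opening $35,957.36; interest $1,042.76 → $37,000.12; payment $3,983.00; balance $33,017.12
Week 6: opening $33,017.12; interest $957.50 → $33,974.62; payment $3,983.00; balance $29,991.62
Week 7: opening $29,991.62; interest $869.76 → $30,861.38; payment $3,983.00; balance $26,878.38
Week 8: opening $26,878.38; interest $779.47 → $27,657.85; payment $3,983.00; balance $23,674.85
Week 9: opening $23,674.85; interest $686.57 → $24,361.42; payment $3,983.00; balance $20,378.42
Week 10: opening $20,378.42; interest $590.97 → $20,969.39; payment $3,983.00; balance $16,986.39
Week 11: opening $16,986.39; interest $492.61 → $17,479.00; payment $3,983.00; balance $13,496.00
Week 12: opening $13,496.00; interest $391.38 → $13,887.38; payment $3,983.00; balance $9,904.38
Week 13: opening $9,904.38; interest $287.23 → $10,191.61; payment $3,983.00; balance $6,208.61
Week 14: opening $6,208.61; interest $180.05 → $6,388.66; payment $3,983.00; balance $2,405.66
Week 15: opening $2,405.66; interest $69.76 → $2,475.42; payment $2,475.42; balance $0.00
Total paid: $58,237.42

$58,237.42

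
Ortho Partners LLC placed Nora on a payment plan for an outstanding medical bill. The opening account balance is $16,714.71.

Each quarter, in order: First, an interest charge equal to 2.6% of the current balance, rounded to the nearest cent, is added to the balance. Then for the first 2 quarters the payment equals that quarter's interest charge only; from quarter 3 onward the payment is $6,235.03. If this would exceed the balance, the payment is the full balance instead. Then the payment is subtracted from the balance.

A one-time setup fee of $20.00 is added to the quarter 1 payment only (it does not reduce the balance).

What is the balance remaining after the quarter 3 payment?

Quarter 1: $16,714.71 +$434.58 interest = $17,149.29; pay $434.58 (+ $20.00 fee) → $16,714.71
Quarter 2: $16,714.71 +$434.58 interest = $17,149.29; pay $434.58 → $16,714.71
Quarter 3: $16,714.71 +$434.58 interest = $17,149.29; pay $6,235.03 → $10,914.26

$10,914.26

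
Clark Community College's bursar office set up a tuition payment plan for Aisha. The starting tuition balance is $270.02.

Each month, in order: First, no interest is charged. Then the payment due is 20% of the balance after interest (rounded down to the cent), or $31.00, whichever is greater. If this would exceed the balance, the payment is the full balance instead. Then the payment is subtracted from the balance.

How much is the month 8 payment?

$14.26

Month 1: opening $270.02; payment $54.00; balance $216.02
Month 2: opening $216.02; payment $43.20; balance $172.82
Month 3: opening $172.82; payment $34.56; balance $138.26
Month 4: opening $138.26; payment $31.00; balance $107.26
Month 5: opening $107.26; payment $31.00; balance $76.26
Month 6: opening $76.26; payment $31.00; balance $45.26
Month 7: opening $45.26; payment $31.00; balance $14.26
Month 8: opening $14.26; payment $14.26; balance $0.00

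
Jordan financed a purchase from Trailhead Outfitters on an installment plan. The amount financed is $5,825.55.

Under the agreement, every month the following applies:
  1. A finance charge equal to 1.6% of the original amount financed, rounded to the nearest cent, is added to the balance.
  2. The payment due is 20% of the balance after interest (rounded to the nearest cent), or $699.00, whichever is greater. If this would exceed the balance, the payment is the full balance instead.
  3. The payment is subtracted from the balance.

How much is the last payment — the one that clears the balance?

# | Opening | Interest | Payment | End bal
1 | $5,825.55 | $93.21 | $1,183.75 | $4,735.01
2 | $4,735.01 | $93.21 | $965.64 | $3,862.58
3 | $3,862.58 | $93.21 | $791.16 | $3,164.63
4 | $3,164.63 | $93.21 | $699.00 | $2,558.84
5 | $2,558.84 | $93.21 | $699.00 | $1,953.05
6 | $1,953.05 | $93.21 | $699.00 | $1,347.26
7 | $1,347.26 | $93.21 | $699.00 | $741.47
8 | $741.47 | $93.21 | $699.00 | $135.68
9 | $135.68 | $93.21 | $228.89 | $0.00

$228.89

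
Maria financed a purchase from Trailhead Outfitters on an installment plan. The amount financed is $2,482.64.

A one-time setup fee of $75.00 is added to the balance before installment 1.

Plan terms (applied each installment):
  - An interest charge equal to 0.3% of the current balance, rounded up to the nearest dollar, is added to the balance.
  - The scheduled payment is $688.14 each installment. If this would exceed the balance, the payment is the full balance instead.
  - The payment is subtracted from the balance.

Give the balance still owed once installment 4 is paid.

Installment 1: $2,557.64 +$8.00 interest = $2,565.64; pay $688.14 → $1,877.50
Installment 2: $1,877.50 +$6.00 interest = $1,883.50; pay $688.14 → $1,195.36
Installment 3: $1,195.36 +$4.00 interest = $1,199.36; pay $688.14 → $511.22
Installment 4: $511.22 +$2.00 interest = $513.22; pay $513.22 → $0.00

$0.00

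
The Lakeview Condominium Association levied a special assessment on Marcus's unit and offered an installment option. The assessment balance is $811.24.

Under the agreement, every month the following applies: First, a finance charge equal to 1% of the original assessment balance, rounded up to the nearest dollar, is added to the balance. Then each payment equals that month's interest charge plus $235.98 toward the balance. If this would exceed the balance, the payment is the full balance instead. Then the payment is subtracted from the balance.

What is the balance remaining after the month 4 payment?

$0.00

Month 1: opening $811.24; interest $9.00 → $820.24; payment $244.98; balance $575.26
Month 2: opening $575.26; interest $9.00 → $584.26; payment $244.98; balance $339.28
Month 3: opening $339.28; interest $9.00 → $348.28; payment $244.98; balance $103.30
Month 4: opening $103.30; interest $9.00 → $112.30; payment $112.30; balance $0.00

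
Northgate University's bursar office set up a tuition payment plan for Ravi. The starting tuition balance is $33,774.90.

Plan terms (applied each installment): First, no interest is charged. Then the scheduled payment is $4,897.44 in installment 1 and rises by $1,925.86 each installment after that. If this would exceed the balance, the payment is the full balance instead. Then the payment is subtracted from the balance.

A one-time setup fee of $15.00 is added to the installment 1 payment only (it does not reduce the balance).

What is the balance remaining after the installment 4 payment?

Installment 1: opening $33,774.90; payment $4,897.44 (+ $15.00 fee); balance $28,877.46
Installment 2: opening $28,877.46; payment $6,823.30; balance $22,054.16
Installment 3: opening $22,054.16; payment $8,749.16; balance $13,305.00
Installment 4: opening $13,305.00; payment $10,675.02; balance $2,629.98

$2,629.98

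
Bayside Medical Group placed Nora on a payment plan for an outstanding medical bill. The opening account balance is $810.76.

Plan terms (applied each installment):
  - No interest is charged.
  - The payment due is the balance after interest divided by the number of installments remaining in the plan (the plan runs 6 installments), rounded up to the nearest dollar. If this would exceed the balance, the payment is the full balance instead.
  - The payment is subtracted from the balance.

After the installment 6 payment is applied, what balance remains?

# | Opening | Payment | End bal
1 | $810.76 | $136.00 | $674.76
2 | $674.76 | $135.00 | $539.76
3 | $539.76 | $135.00 | $404.76
4 | $404.76 | $135.00 | $269.76
5 | $269.76 | $135.00 | $134.76
6 | $134.76 | $134.76 | $0.00

$0.00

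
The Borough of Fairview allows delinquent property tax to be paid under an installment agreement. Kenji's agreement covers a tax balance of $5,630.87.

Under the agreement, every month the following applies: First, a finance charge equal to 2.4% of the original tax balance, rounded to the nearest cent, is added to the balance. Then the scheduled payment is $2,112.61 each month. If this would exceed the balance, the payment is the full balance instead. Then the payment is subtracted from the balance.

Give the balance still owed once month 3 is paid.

$0.00

Month 1: opening $5,630.87; interest $135.14 → $5,766.01; payment $2,112.61; balance $3,653.40
Month 2: opening $3,653.40; interest $135.14 → $3,788.54; payment $2,112.61; balance $1,675.93
Month 3: opening $1,675.93; interest $135.14 → $1,811.07; payment $1,811.07; balance $0.00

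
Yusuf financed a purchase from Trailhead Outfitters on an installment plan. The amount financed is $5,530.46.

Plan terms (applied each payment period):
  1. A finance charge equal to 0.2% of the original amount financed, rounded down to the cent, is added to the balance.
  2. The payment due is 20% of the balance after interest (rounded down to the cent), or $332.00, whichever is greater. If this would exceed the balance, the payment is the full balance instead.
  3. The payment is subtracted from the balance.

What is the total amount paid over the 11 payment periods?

$5,652.12

Payment period 1: opening $5,530.46; interest $11.06 → $5,541.52; payment $1,108.30; balance $4,433.22
Payment period 2: opening $4,433.22; interest $11.06 → $4,444.28; payment $888.85; balance $3,555.43
Payment period 3: opening $3,555.43; interest $11.06 → $3,566.49; payment $713.29; balance $2,853.20
Payment period 4: opening $2,853.20; interest $11.06 → $2,864.26; payment $572.85; balance $2,291.41
Payment period 5: opening $2,291.41; interest $11.06 → $2,302.47; payment $460.49; balance $1,841.98
Payment period 6: opening $1,841.98; interest $11.06 → $1,853.04; payment $370.60; balance $1,482.44
Payment period 7: opening $1,482.44; interest $11.06 → $1,493.50; payment $332.00; balance $1,161.50
Payment period 8: opening $1,161.50; interest $11.06 → $1,172.56; payment $332.00; balance $840.56
Payment period 9: opening $840.56; interest $11.06 → $851.62; payment $332.00; balance $519.62
Payment period 10: opening $519.62; interest $11.06 → $530.68; payment $332.00; balance $198.68
Payment period 11: opening $198.68; interest $11.06 → $209.74; payment $209.74; balance $0.00
Total paid: $5,652.12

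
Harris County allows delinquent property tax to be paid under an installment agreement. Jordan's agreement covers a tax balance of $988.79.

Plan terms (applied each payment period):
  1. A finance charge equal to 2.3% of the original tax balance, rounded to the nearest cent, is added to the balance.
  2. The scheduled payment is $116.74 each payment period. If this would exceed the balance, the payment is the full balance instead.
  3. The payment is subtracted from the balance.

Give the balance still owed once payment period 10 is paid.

$48.79

# | Opening | Interest | Payment | End bal
1 | $988.79 | $22.74 | $116.74 | $894.79
2 | $894.79 | $22.74 | $116.74 | $800.79
3 | $800.79 | $22.74 | $116.74 | $706.79
4 | $706.79 | $22.74 | $116.74 | $612.79
5 | $612.79 | $22.74 | $116.74 | $518.79
6 | $518.79 | $22.74 | $116.74 | $424.79
7 | $424.79 | $22.74 | $116.74 | $330.79
8 | $330.79 | $22.74 | $116.74 | $236.79
9 | $236.79 | $22.74 | $116.74 | $142.79
10 | $142.79 | $22.74 | $116.74 | $48.79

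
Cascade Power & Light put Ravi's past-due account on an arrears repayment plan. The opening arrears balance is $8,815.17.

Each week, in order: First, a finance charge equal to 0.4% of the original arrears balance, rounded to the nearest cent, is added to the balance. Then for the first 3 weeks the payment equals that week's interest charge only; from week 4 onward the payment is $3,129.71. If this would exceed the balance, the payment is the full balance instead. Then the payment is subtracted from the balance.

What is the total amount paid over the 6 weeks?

$9,026.73

Week 1: $8,815.17 +$35.26 interest = $8,850.43; pay $35.26 → $8,815.17
Week 2: $8,815.17 +$35.26 interest = $8,850.43; pay $35.26 → $8,815.17
Week 3: $8,815.17 +$35.26 interest = $8,850.43; pay $35.26 → $8,815.17
Week 4: $8,815.17 +$35.26 interest = $8,850.43; pay $3,129.71 → $5,720.72
Week 5: $5,720.72 +$35.26 interest = $5,755.98; pay $3,129.71 → $2,626.27
Week 6: $2,626.27 +$35.26 interest = $2,661.53; pay $2,661.53 → $0.00
Total paid: $9,026.73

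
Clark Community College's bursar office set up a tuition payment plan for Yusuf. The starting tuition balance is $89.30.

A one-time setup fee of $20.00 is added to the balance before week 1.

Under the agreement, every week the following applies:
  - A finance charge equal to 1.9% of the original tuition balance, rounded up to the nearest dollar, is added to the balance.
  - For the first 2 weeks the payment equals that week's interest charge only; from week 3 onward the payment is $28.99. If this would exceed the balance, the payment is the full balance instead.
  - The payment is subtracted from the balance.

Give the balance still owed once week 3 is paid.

Week 1: opening $109.30; interest $2.00 → $111.30; payment $2.00; balance $109.30
Week 2: opening $109.30; interest $2.00 → $111.30; payment $2.00; balance $109.30
Week 3: opening $109.30; interest $2.00 → $111.30; payment $28.99; balance $82.31

$82.31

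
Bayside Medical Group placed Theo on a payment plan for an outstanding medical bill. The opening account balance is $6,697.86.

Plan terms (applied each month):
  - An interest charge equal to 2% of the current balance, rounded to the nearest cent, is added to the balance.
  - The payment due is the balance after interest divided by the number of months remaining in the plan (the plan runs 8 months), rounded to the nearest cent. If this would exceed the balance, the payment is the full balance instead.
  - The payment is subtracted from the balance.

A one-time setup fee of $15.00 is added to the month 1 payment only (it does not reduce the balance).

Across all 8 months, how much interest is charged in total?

Month 1: opening $6,697.86; interest $133.96 → $6,831.82; payment $853.98 (+ $15.00 fee); balance $5,977.84
Month 2: opening $5,977.84; interest $119.56 → $6,097.40; payment $871.06; balance $5,226.34
Month 3: opening $5,226.34; interest $104.53 → $5,330.87; payment $888.48; balance $4,442.39
Month 4: opening $4,442.39; interest $88.85 → $4,531.24; payment $906.25; balance $3,624.99
Month 5: opening $3,624.99; interest $72.50 → $3,697.49; payment $924.37; balance $2,773.12
Month 6: opening $2,773.12; interest $55.46 → $2,828.58; payment $942.86; balance $1,885.72
Month 7: opening $1,885.72; interest $37.71 → $1,923.43; payment $961.72; balance $961.71
Month 8: opening $961.71; interest $19.23 → $980.94; payment $980.94; balance $0.00
Total interest: $133.96 + $119.56 + $104.53 + $88.85 + $72.50 + $55.46 + $37.71 + $19.23 = $631.80

$631.80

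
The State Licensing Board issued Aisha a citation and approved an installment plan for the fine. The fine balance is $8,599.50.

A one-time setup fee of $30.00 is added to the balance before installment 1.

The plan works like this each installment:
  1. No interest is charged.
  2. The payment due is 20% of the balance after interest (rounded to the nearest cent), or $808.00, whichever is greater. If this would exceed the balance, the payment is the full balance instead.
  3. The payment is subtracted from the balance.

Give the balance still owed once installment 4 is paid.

$3,534.64

Installment 1: opening $8,629.50; payment $1,725.90; balance $6,903.60
Installment 2: opening $6,903.60; payment $1,380.72; balance $5,522.88
Installment 3: opening $5,522.88; payment $1,104.58; balance $4,418.30
Installment 4: opening $4,418.30; payment $883.66; balance $3,534.64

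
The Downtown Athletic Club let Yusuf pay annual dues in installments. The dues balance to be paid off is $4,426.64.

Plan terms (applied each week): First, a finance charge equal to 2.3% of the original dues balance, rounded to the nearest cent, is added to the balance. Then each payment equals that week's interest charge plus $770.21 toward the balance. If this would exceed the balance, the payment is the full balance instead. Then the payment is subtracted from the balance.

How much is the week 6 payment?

$677.40

# | Opening | Interest | Payment | End bal
1 | $4,426.64 | $101.81 | $872.02 | $3,656.43
2 | $3,656.43 | $101.81 | $872.02 | $2,886.22
3 | $2,886.22 | $101.81 | $872.02 | $2,116.01
4 | $2,116.01 | $101.81 | $872.02 | $1,345.80
5 | $1,345.80 | $101.81 | $872.02 | $575.59
6 | $575.59 | $101.81 | $677.40 | $0.00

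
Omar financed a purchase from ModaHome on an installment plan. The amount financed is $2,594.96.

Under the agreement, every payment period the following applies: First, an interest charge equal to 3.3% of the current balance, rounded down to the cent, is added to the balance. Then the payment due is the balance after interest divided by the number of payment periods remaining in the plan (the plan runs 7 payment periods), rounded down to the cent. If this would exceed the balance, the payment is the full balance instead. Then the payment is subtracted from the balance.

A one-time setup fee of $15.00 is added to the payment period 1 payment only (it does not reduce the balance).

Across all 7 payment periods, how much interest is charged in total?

Payment period 1: opening $2,594.96; interest $85.63 → $2,680.59; payment $382.94 (+ $15.00 fee); balance $2,297.65
Payment period 2: opening $2,297.65; interest $75.82 → $2,373.47; payment $395.57; balance $1,977.90
Payment period 3: opening $1,977.90; interest $65.27 → $2,043.17; payment $408.63; balance $1,634.54
Payment period 4: opening $1,634.54; interest $53.93 → $1,688.47; payment $422.11; balance $1,266.36
Payment period 5: opening $1,266.36; interest $41.78 → $1,308.14; payment $436.04; balance $872.10
Payment period 6: opening $872.10; interest $28.77 → $900.87; payment $450.43; balance $450.44
Payment period 7: opening $450.44; interest $14.86 → $465.30; payment $465.30; balance $0.00
Total interest: $85.63 + $75.82 + $65.27 + $53.93 + $41.78 + $28.77 + $14.86 = $366.06

$366.06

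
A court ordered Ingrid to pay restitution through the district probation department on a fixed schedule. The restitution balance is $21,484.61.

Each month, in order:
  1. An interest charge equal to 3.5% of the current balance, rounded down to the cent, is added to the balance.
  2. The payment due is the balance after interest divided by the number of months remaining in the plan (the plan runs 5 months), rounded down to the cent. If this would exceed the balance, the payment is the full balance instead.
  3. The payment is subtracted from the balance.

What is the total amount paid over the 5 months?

$23,848.55

# | Opening | Interest | Payment | End bal
1 | $21,484.61 | $751.96 | $4,447.31 | $17,789.26
2 | $17,789.26 | $622.62 | $4,602.97 | $13,808.91
3 | $13,808.91 | $483.31 | $4,764.07 | $9,528.15
4 | $9,528.15 | $333.48 | $4,930.81 | $4,930.82
5 | $4,930.82 | $172.57 | $5,103.39 | $0.00
Total paid: $23,848.55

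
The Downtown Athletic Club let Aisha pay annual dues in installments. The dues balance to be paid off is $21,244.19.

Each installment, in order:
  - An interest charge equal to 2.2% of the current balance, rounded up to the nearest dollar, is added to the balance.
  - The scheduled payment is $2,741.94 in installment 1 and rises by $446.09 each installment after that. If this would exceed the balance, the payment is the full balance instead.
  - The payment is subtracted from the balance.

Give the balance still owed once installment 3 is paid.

$12,923.10

Installment 1: opening $21,244.19; interest $468.00 → $21,712.19; payment $2,741.94; balance $18,970.25
Installment 2: opening $18,970.25; interest $418.00 → $19,388.25; payment $3,188.03; balance $16,200.22
Installment 3: opening $16,200.22; interest $357.00 → $16,557.22; payment $3,634.12; balance $12,923.10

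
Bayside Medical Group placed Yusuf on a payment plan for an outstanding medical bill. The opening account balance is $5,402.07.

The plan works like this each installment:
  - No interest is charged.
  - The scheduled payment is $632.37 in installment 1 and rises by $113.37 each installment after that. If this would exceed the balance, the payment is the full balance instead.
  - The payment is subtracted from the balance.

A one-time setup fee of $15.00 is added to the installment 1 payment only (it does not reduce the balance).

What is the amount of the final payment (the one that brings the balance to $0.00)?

$1,106.52

Installment 1: opening $5,402.07; payment $632.37 (+ $15.00 fee); balance $4,769.70
Installment 2: opening $4,769.70; payment $745.74; balance $4,023.96
Installment 3: opening $4,023.96; payment $859.11; balance $3,164.85
Installment 4: opening $3,164.85; payment $972.48; balance $2,192.37
Installment 5: opening $2,192.37; payment $1,085.85; balance $1,106.52
Installment 6: opening $1,106.52; payment $1,106.52; balance $0.00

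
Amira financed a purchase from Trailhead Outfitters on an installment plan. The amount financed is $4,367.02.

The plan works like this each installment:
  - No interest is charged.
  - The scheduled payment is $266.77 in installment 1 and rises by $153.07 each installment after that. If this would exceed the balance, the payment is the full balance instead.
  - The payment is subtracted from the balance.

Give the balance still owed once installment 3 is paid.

$3,107.50

Installment 1: $4,367.02 − $266.77 → $4,100.25
Installment 2: $4,100.25 − $419.84 → $3,680.41
Installment 3: $3,680.41 − $572.91 → $3,107.50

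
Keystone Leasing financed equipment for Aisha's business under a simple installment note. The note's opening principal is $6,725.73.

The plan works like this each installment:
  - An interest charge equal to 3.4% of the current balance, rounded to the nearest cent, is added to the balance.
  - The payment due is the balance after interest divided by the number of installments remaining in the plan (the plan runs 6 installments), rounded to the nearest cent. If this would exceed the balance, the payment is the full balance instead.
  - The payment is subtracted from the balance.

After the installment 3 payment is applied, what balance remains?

Installment 1: $6,725.73 +$228.67 interest = $6,954.40; pay $1,159.07 → $5,795.33
Installment 2: $5,795.33 +$197.04 interest = $5,992.37; pay $1,198.47 → $4,793.90
Installment 3: $4,793.90 +$162.99 interest = $4,956.89; pay $1,239.22 → $3,717.67

$3,717.67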